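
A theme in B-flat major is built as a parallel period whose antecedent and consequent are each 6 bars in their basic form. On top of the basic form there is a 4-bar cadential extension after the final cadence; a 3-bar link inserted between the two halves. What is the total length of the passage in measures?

19 measures

Basic parallel period: 6 + 6 = 12 bars.
12 (basic form) + 4 (cadential extension) + 3 (link) = 19.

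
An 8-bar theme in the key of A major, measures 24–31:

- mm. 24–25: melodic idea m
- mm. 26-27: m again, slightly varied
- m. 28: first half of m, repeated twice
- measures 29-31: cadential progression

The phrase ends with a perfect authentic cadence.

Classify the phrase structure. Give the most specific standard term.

Basic idea (mm. 24-25) + its repetition (bars 26-27) form the presentation; fragmentation and cadence (mm. 28–31) form the continuation — the 8-bar whole is a sentence.

sentence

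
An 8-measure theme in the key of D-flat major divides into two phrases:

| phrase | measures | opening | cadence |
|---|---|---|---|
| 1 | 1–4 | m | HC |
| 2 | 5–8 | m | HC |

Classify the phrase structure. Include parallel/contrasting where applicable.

repeated phrase

Both phrases have the same opening (m) and the same cadence (half cadence): the second is a restatement, not a consequent, so this is a repeated phrase rather than a period.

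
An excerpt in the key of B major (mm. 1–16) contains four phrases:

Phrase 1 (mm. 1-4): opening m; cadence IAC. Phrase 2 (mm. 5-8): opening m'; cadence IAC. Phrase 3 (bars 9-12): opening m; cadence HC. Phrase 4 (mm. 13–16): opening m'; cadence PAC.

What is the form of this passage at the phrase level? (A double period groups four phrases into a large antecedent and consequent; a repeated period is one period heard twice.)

Four phrases in two halves: the first half (mm. 1-8) ends with an imperfect authentic cadence, the second (measures 9–16) with a perfect authentic cadence — a large antecedent–consequent pair, i.e. a double period.
Phrase 3 begins with the same material as phrase 1, making it parallel.

parallel double period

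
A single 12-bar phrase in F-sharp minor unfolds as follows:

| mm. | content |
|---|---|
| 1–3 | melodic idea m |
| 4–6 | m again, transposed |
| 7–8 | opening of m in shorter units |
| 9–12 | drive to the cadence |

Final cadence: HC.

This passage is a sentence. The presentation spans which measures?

measures 1–6

The presentation of a sentence is the basic idea (mm. 1–3) plus its repetition (mm. 4–6); the presentation is therefore measures 1-6.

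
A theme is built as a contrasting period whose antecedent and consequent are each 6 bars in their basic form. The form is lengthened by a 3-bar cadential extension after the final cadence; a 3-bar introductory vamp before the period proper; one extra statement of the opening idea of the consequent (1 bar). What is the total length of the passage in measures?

Basic contrasting period: 6 + 6 = 12 bars.
12 (basic form) + 3 (cadential extension) + 3 (introduction) + 1 (extra statement) = 19.

19 measures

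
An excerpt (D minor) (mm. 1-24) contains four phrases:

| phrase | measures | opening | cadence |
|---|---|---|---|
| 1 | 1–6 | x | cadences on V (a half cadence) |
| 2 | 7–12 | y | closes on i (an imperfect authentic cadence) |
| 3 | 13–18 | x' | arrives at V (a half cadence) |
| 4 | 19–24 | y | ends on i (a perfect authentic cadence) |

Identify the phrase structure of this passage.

parallel double period

Four phrases in two halves: the first half (bars 1–12) ends with an imperfect authentic cadence, the second (measures 13-24) with a perfect authentic cadence — a large antecedent–consequent pair, i.e. a double period.
Phrase 3 begins with the same material as phrase 1, making it parallel.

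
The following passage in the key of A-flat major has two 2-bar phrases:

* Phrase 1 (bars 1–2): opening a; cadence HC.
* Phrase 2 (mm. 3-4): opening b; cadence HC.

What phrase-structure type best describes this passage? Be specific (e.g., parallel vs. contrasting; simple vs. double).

The second phrase closes with a half cadence, which is not stronger than the first phrase's half cadence; without a weak→strong cadential pair there is no antecedent–consequent relationship, so this is a phrase group rather than a period.

phrase group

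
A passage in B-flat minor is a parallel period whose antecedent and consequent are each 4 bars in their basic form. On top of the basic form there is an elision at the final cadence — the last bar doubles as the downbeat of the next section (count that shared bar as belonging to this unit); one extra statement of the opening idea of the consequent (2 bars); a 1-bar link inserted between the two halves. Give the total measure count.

Basic parallel period: 4 + 4 = 8 bars.
8 (basic form) + 2 (extra statement) + 1 (link) = 11.
The elision shares a bar with the next section but does not change this unit's count.

11 measures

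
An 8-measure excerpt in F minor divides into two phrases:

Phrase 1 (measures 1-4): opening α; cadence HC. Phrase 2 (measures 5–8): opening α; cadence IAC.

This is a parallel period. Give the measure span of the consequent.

The phrase ending with the weaker cadence (half cadence) is the antecedent; the one ending more conclusively (imperfect authentic cadence) is the consequent. The consequent is measures 5–8.

measures 5–8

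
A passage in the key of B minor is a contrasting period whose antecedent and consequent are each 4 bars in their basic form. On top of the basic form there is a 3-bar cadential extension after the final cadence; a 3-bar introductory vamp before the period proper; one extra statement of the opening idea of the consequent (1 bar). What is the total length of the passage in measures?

15 measures

Basic contrasting period: 4 + 4 = 8 bars.
8 (basic form) + 3 (cadential extension) + 3 (introduction) + 1 (extra statement) = 15.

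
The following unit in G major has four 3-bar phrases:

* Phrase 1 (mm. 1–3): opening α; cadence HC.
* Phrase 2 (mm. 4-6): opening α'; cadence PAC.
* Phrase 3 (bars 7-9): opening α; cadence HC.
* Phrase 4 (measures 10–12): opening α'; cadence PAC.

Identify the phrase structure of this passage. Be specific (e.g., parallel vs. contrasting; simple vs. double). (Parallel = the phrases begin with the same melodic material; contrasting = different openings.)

repeated period

The cadence pattern HC–PAC–HC–PAC is weak–strong twice, and phrases 3–4 restate phrases 1–2: a period heard twice, not a double period (which would end weakly at phrase 2).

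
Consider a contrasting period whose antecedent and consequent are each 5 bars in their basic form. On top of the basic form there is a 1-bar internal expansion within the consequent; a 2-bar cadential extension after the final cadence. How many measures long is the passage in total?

13 measures

Basic contrasting period: 5 + 5 = 10 bars.
10 (basic form) + 1 (internal expansion) + 2 (cadential extension) = 13.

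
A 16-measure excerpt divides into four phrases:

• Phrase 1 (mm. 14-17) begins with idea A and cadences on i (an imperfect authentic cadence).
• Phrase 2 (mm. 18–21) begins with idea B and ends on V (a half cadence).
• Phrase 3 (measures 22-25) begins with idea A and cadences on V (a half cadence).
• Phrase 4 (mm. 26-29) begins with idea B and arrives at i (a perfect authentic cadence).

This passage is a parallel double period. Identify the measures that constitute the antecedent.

measures 14–21

In a double period the four phrases pair into a large antecedent (phrases 1–2, ending half cadence) and a large consequent (phrases 3–4, ending perfect authentic cadence). The antecedent spans mm. 14-21.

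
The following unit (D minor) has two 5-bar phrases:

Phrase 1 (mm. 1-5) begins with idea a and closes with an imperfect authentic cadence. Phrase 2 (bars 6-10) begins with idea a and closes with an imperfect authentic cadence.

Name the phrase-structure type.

repeated phrase

Both phrases have the same opening (a) and the same cadence (imperfect authentic cadence): the second is a restatement, not a consequent, so this is a repeated phrase rather than a period.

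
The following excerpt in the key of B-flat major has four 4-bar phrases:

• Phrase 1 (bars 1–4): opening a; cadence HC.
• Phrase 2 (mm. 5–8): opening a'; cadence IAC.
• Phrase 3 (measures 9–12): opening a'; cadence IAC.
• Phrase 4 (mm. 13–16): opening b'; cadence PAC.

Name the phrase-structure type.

parallel double period

Four phrases in two halves: the first half (measures 1-8) ends with an imperfect authentic cadence, the second (measures 9–16) with a perfect authentic cadence — a large antecedent–consequent pair, i.e. a double period.
Phrase 3 begins with the same material as phrase 1, making it parallel.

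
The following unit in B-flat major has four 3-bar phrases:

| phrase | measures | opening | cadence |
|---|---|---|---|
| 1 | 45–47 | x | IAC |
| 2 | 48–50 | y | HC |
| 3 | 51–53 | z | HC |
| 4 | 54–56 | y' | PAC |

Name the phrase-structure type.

Four phrases in two halves: the first half (mm. 45–50) ends with a half cadence, the second (bars 51-56) with a perfect authentic cadence — a large antecedent–consequent pair, i.e. a double period.
Phrase 3 begins with different material from phrase 1, making it contrasting.

contrasting double period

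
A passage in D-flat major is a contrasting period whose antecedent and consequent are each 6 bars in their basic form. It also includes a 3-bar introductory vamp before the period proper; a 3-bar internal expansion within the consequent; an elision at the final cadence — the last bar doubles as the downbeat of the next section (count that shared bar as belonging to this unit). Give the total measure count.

Basic contrasting period: 6 + 6 = 12 bars.
12 (basic form) + 3 (introduction) + 3 (internal expansion) = 18.
The elision shares a bar with the next section but does not change this unit's count.

18 measures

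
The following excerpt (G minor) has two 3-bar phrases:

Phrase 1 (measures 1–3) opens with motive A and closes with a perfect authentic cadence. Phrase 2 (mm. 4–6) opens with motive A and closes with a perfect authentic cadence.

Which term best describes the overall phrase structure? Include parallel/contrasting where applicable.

repeated phrase

Both phrases have the same opening (A) and the same cadence (perfect authentic cadence): the second is a restatement, not a consequent, so this is a repeated phrase rather than a period.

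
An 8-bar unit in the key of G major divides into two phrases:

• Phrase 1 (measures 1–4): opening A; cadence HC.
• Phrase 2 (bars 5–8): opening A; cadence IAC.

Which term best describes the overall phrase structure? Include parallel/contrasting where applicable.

Phrase 1 ends with a half cadence (weaker) and phrase 2 with an imperfect authentic cadence (stronger): antecedent + consequent = a period.
The two phrases open with the same material (A / A), so the period is parallel.

parallel period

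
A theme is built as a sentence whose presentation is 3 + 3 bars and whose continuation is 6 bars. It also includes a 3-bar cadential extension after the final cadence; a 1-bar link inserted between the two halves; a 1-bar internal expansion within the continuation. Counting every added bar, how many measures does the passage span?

Basic sentence: 3 + 3 + 6 = 12 bars.
12 (basic form) + 3 (cadential extension) + 1 (link) + 1 (internal expansion) = 17.

17 measures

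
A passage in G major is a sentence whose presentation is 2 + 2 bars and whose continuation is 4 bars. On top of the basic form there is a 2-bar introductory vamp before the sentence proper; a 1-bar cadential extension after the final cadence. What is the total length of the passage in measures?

11 measures

Basic sentence: 2 + 2 + 4 = 8 bars.
8 (basic form) + 2 (introduction) + 1 (cadential extension) = 11.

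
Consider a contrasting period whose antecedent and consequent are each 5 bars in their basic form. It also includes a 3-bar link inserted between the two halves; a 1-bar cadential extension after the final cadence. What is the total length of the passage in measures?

Basic contrasting period: 5 + 5 = 10 bars.
10 (basic form) + 3 (link) + 1 (cadential extension) = 14.

14 measures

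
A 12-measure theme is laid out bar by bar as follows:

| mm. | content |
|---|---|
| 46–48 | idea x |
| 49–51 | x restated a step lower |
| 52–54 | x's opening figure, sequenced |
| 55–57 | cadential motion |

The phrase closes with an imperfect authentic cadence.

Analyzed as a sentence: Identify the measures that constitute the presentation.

The presentation of a sentence is the basic idea (mm. 46-48) plus its repetition (bars 49–51); the presentation is therefore measures 46–51.

measures 46–51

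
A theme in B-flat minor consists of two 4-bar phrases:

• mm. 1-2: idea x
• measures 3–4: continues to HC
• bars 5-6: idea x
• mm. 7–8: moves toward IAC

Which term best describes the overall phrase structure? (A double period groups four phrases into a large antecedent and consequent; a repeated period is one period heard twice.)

Phrase 1 ends with a half cadence (weaker) and phrase 2 with an imperfect authentic cadence (stronger): antecedent + consequent = a period.
The two phrases open with the same material (x / x), so the period is parallel.

parallel period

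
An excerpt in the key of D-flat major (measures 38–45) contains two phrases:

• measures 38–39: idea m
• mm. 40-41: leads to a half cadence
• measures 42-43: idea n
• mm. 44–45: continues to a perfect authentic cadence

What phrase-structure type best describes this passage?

contrasting period

Phrase 1 ends with a half cadence (weaker) and phrase 2 with a perfect authentic cadence (stronger): antecedent + consequent = a period.
The two phrases open with different material (m / n), so the period is contrasting.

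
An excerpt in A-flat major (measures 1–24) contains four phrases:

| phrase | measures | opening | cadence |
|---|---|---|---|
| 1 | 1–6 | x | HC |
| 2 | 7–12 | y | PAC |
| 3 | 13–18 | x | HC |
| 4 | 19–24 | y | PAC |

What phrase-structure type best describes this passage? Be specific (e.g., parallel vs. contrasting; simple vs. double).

The cadence pattern HC–PAC–HC–PAC is weak–strong twice, and phrases 3–4 restate phrases 1–2: a period heard twice, not a double period (which would end weakly at phrase 2).

repeated period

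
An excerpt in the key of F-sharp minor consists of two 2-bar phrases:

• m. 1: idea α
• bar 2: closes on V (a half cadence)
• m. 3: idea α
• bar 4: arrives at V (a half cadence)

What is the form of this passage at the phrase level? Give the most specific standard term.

repeated phrase

Both phrases have the same opening (α) and the same cadence (half cadence): the second is a restatement, not a consequent, so this is a repeated phrase rather than a period.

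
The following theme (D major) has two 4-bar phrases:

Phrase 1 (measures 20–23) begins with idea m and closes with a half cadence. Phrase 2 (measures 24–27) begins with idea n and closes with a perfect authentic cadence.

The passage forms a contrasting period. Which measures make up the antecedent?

measures 20–23

The phrase ending with the weaker cadence (half cadence) is the antecedent; the one ending more conclusively (perfect authentic cadence) is the consequent. The antecedent is measures 20–23.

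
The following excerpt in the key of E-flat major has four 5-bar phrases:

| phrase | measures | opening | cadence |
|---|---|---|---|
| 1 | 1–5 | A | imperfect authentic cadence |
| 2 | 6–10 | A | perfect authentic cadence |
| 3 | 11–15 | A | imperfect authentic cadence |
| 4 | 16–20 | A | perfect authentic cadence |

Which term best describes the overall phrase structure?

repeated period

The cadence pattern IAC–PAC–IAC–PAC is weak–strong twice, and phrases 3–4 restate phrases 1–2: a period heard twice, not a double period (which would end weakly at phrase 2).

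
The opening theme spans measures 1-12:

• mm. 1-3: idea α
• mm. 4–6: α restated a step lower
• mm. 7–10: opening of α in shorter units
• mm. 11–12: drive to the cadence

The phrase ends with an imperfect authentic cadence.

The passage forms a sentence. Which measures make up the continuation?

After the presentation (mm. 1-6), the continuation covers the fragmentation through the cadence: measures 7–12.

measures 7–12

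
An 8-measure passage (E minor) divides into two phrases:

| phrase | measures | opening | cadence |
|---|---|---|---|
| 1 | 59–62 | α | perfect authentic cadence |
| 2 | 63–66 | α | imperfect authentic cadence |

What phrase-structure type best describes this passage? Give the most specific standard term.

phrase group

The second phrase closes with an imperfect authentic cadence, which is not stronger than the first phrase's perfect authentic cadence; without a weak→strong cadential pair there is no antecedent–consequent relationship, so this is a phrase group rather than a period.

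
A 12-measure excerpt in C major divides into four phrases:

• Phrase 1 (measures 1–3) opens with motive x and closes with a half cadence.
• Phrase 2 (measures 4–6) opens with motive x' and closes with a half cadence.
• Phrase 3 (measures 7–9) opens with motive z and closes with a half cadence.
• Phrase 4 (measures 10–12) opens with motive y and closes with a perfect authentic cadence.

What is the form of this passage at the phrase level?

Four phrases in two halves: the first half (mm. 1–6) ends with a half cadence, the second (mm. 7–12) with a perfect authentic cadence — a large antecedent–consequent pair, i.e. a double period.
Phrase 3 begins with different material from phrase 1, making it contrasting.

contrasting double period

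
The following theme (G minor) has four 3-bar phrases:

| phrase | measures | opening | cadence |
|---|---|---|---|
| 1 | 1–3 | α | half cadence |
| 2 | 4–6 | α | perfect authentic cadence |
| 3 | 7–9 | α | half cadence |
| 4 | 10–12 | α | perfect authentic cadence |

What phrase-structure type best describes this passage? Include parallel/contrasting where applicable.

The cadence pattern HC–PAC–HC–PAC is weak–strong twice, and phrases 3–4 restate phrases 1–2: a period heard twice, not a double period (which would end weakly at phrase 2).

repeated period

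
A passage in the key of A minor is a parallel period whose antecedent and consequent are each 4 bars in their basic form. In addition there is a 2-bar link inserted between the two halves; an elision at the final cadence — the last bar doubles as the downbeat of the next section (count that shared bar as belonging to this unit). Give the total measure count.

Basic parallel period: 4 + 4 = 8 bars.
8 (basic form) + 2 (link) = 10.
The elision shares a bar with the next section but does not change this unit's count.

10 measures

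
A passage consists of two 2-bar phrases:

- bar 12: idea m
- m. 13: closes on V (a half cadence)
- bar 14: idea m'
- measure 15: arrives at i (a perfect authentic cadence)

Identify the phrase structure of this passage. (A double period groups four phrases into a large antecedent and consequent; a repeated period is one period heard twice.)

Phrase 1 ends with a half cadence (weaker) and phrase 2 with a perfect authentic cadence (stronger): antecedent + consequent = a period.
The two phrases open with the same material (m / m'), so the period is parallel.

parallel period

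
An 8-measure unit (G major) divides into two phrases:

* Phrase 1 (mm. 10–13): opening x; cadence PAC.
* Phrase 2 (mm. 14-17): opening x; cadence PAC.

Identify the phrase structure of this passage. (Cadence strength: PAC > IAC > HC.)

Both phrases have the same opening (x) and the same cadence (perfect authentic cadence): the second is a restatement, not a consequent, so this is a repeated phrase rather than a period.

repeated phrase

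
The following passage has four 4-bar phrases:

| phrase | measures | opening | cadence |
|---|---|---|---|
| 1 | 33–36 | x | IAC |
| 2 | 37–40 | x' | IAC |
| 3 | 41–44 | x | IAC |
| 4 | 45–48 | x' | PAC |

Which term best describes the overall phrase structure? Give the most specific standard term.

Four phrases in two halves: the first half (mm. 33-40) ends with an imperfect authentic cadence, the second (measures 41-48) with a perfect authentic cadence — a large antecedent–consequent pair, i.e. a double period.
Phrase 3 begins with the same material as phrase 1, making it parallel.

parallel double period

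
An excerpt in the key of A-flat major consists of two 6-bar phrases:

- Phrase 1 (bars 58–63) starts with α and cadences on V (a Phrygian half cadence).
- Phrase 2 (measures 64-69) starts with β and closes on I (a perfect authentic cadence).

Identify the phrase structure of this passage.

Phrase 1 ends with a Phrygian half cadence (weaker) and phrase 2 with a perfect authentic cadence (stronger): antecedent + consequent = a period.
The two phrases open with different material (α / β), so the period is contrasting.

contrasting period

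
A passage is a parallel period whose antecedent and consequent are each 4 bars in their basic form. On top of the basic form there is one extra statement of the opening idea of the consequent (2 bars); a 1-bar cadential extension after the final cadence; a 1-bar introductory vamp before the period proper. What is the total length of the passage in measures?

12 measures

Basic parallel period: 4 + 4 = 8 bars.
8 (basic form) + 2 (extra statement) + 1 (cadential extension) + 1 (introduction) = 12.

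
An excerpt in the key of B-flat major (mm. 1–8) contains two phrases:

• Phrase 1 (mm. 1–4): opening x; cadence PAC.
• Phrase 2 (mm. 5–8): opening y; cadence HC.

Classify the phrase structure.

The second phrase closes with a half cadence, which is not stronger than the first phrase's perfect authentic cadence; without a weak→strong cadential pair there is no antecedent–consequent relationship, so this is a phrase group rather than a period.

phrase group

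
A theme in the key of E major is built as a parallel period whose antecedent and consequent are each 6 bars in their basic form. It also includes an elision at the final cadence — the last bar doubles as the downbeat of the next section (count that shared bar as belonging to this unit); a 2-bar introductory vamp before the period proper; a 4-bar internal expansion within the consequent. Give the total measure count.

Basic parallel period: 6 + 6 = 12 bars.
12 (basic form) + 2 (introduction) + 4 (internal expansion) = 18.
The elision shares a bar with the next section but does not change this unit's count.

18 measures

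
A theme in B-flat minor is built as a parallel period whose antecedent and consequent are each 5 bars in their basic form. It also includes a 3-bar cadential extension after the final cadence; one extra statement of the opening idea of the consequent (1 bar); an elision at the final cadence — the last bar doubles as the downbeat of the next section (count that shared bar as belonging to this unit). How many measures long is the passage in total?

Basic parallel period: 5 + 5 = 10 bars.
10 (basic form) + 3 (cadential extension) + 1 (extra statement) = 14.
The elision shares a bar with the next section but does not change this unit's count.

14 measures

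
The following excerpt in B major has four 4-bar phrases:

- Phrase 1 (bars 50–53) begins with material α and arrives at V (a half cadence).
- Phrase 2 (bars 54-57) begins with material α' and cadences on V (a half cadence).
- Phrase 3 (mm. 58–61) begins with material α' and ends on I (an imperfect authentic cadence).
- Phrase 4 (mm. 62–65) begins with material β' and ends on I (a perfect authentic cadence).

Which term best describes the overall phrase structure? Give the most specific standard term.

parallel double period

Four phrases in two halves: the first half (measures 50–57) ends with a half cadence, the second (mm. 58–65) with a perfect authentic cadence — a large antecedent–consequent pair, i.e. a double period.
Phrase 3 begins with the same material as phrase 1, making it parallel.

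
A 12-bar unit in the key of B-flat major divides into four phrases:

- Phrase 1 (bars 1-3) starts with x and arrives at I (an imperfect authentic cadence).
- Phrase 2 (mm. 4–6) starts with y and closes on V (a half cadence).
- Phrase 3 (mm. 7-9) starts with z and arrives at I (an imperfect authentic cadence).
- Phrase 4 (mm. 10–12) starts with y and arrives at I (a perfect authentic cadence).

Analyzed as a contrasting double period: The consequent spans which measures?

In a double period the four phrases pair into a large antecedent (phrases 1–2, ending half cadence) and a large consequent (phrases 3–4, ending perfect authentic cadence). The consequent spans bars 7-12.

measures 7–12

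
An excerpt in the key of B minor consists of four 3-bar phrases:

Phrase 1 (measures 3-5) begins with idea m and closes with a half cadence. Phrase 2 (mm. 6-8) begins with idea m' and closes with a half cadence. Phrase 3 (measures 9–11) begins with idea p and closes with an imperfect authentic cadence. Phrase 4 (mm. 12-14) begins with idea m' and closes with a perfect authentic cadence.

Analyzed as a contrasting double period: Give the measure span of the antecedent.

measures 3–8

In a double period the four phrases pair into a large antecedent (phrases 1–2, ending half cadence) and a large consequent (phrases 3–4, ending perfect authentic cadence). The antecedent spans bars 3–8.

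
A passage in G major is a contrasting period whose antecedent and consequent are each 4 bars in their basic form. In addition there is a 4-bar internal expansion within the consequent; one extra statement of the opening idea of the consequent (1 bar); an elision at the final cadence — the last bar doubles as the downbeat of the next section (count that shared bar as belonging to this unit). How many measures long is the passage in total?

13 measures

Basic contrasting period: 4 + 4 = 8 bars.
8 (basic form) + 4 (internal expansion) + 1 (extra statement) = 13.
The elision shares a bar with the next section but does not change this unit's count.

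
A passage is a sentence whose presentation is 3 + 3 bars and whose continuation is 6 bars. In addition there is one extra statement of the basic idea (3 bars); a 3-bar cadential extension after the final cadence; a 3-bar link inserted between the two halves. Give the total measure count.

Basic sentence: 3 + 3 + 6 = 12 bars.
12 (basic form) + 3 (extra statement) + 3 (cadential extension) + 3 (link) = 21.

21 measures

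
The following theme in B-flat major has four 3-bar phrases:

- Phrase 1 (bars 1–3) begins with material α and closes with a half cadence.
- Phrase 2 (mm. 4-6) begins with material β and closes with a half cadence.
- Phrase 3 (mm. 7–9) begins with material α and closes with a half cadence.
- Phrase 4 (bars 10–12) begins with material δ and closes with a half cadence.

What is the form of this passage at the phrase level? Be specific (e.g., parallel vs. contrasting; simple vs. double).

Phrase 4 ends with a half cadence, no stronger than phrase 2's half cadence, so the four phrases do not form a double period; nor do phrases 3–4 duplicate 1–2, so it is not a repeated period. With no phrase reaching a conclusive cadence, the passage is a phrase group.

phrase group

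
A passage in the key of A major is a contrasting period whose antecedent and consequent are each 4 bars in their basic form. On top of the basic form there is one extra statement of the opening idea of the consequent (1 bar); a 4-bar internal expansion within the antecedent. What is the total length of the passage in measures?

Basic contrasting period: 4 + 4 = 8 bars.
8 (basic form) + 1 (extra statement) + 4 (internal expansion) = 13.

13 measures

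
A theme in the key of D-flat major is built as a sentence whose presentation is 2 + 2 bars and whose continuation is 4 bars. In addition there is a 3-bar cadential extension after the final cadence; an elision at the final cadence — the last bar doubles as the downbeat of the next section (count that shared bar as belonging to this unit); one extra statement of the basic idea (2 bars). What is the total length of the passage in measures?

Basic sentence: 2 + 2 + 4 = 8 bars.
8 (basic form) + 3 (cadential extension) + 2 (extra statement) = 13.
The elision shares a bar with the next section but does not change this unit's count.

13 measures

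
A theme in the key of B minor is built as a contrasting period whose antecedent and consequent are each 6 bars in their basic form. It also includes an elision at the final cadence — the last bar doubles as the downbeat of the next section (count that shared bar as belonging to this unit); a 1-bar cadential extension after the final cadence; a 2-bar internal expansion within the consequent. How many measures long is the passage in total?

15 measures

Basic contrasting period: 6 + 6 = 12 bars.
12 (basic form) + 1 (cadential extension) + 2 (internal expansion) = 15.
The elision shares a bar with the next section but does not change this unit's count.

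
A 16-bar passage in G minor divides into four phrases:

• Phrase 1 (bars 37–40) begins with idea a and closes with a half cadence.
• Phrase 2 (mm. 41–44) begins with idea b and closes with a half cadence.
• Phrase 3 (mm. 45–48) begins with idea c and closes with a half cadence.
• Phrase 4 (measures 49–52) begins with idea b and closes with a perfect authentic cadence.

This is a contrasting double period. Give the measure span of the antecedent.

measures 37–44

In a double period the first pair of phrases (ending half cadence) is the large antecedent and the second pair (ending perfect authentic cadence) is the large consequent; the antecedent is measures 37–44.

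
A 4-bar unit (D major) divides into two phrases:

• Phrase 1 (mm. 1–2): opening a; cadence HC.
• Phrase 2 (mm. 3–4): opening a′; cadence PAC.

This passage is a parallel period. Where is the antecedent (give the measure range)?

measures 1–2

The antecedent is the phrase ending with the weaker cadence (half cadence, phrase 1) and the consequent the one ending more conclusively (perfect authentic cadence, phrase 2); the antecedent is measures 1–2.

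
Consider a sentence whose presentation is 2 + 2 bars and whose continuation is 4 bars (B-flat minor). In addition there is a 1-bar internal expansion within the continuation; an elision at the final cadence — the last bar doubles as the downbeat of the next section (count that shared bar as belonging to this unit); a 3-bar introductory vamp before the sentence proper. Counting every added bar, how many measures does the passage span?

Basic sentence: 2 + 2 + 4 = 8 bars.
8 (basic form) + 1 (internal expansion) + 3 (introduction) = 12.
The elision shares a bar with the next section but does not change this unit's count.

12 measures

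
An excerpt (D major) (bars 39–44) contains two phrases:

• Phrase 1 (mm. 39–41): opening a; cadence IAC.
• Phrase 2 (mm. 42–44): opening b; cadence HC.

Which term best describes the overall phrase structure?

The second phrase closes with a half cadence, which is not stronger than the first phrase's imperfect authentic cadence; without a weak→strong cadential pair there is no antecedent–consequent relationship, so this is a phrase group rather than a period.

phrase group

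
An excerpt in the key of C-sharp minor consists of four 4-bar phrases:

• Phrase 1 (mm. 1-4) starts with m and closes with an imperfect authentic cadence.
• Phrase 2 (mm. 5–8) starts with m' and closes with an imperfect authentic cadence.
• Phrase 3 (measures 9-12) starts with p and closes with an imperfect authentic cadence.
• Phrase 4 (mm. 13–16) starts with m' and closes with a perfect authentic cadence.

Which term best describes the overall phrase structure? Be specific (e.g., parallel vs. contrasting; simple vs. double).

Four phrases in two halves: the first half (mm. 1–8) ends with an imperfect authentic cadence, the second (mm. 9–16) with a perfect authentic cadence — a large antecedent–consequent pair, i.e. a double period.
Phrase 3 begins with different material from phrase 1, making it contrasting.

contrasting double period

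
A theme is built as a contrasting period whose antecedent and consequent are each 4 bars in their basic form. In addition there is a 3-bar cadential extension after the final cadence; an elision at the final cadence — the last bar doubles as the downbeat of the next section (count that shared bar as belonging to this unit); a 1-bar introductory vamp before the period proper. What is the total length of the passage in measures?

Basic contrasting period: 4 + 4 = 8 bars.
8 (basic form) + 3 (cadential extension) + 1 (introduction) = 12.
The elision shares a bar with the next section but does not change this unit's count.

12 measures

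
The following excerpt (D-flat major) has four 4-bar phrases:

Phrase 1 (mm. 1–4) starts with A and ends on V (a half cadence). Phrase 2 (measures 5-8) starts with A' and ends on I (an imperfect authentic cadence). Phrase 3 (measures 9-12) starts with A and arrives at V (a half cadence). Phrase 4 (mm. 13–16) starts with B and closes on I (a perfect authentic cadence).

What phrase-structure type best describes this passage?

Four phrases in two halves: the first half (mm. 1–8) ends with an imperfect authentic cadence, the second (bars 9-16) with a perfect authentic cadence — a large antecedent–consequent pair, i.e. a double period.
Phrase 3 begins with the same material as phrase 1, making it parallel.

parallel double period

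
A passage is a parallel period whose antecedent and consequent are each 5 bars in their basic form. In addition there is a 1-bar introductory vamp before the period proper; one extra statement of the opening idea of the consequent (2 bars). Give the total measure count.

13 measures

Basic parallel period: 5 + 5 = 10 bars.
10 (basic form) + 1 (introduction) + 2 (extra statement) = 13.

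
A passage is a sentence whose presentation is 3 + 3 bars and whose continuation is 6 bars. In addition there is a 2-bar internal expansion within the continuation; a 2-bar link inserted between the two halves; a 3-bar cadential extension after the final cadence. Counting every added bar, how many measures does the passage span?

Basic sentence: 3 + 3 + 6 = 12 bars.
12 (basic form) + 2 (internal expansion) + 2 (link) + 3 (cadential extension) = 19.

19 measures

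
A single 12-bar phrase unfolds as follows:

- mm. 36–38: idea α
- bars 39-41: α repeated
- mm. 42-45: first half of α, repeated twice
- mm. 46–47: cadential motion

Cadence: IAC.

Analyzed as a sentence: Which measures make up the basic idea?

measures 36–38

The presentation of a sentence is the basic idea (mm. 36–38) plus its repetition (measures 39–41); the basic idea is therefore measures 36–38.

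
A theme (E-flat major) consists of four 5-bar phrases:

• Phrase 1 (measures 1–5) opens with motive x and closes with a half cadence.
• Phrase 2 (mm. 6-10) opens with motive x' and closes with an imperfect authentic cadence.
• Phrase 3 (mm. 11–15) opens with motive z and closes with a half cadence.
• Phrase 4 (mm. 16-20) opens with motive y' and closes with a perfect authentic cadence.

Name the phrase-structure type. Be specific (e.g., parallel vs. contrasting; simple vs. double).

contrasting double period

Four phrases in two halves: the first half (mm. 1–10) ends with an imperfect authentic cadence, the second (mm. 11–20) with a perfect authentic cadence — a large antecedent–consequent pair, i.e. a double period.
Phrase 3 begins with different material from phrase 1, making it contrasting.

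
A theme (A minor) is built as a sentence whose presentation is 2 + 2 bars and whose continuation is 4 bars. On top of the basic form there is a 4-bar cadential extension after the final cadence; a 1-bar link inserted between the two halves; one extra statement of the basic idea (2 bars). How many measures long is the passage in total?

Basic sentence: 2 + 2 + 4 = 8 bars.
8 (basic form) + 4 (cadential extension) + 1 (link) + 2 (extra statement) = 15.

15 measures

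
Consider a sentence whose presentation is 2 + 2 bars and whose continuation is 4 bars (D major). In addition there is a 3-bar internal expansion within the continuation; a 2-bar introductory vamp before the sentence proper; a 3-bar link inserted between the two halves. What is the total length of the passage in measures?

Basic sentence: 2 + 2 + 4 = 8 bars.
8 (basic form) + 3 (internal expansion) + 2 (introduction) + 3 (link) = 16.

16 measures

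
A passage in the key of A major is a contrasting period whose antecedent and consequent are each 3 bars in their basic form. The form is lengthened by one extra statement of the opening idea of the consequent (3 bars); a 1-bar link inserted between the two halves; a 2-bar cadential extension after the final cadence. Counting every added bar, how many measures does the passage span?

Basic contrasting period: 3 + 3 = 6 bars.
6 (basic form) + 3 (extra statement) + 1 (link) + 2 (cadential extension) = 12.

12 measures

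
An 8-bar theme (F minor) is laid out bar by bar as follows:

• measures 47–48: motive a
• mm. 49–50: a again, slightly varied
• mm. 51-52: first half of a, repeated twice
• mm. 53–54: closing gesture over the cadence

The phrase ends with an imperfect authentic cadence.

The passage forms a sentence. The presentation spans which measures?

The presentation of a sentence is the basic idea (measures 47–48) plus its repetition (bars 49–50); the presentation is therefore measures 47-50.

measures 47–50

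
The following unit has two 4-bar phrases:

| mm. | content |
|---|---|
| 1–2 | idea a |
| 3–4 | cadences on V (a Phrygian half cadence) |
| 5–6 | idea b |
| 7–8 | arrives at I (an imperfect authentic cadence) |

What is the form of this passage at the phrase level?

contrasting period

Phrase 1 ends with a Phrygian half cadence (weaker) and phrase 2 with an imperfect authentic cadence (stronger): antecedent + consequent = a period.
The two phrases open with different material (a / b), so the period is contrasting.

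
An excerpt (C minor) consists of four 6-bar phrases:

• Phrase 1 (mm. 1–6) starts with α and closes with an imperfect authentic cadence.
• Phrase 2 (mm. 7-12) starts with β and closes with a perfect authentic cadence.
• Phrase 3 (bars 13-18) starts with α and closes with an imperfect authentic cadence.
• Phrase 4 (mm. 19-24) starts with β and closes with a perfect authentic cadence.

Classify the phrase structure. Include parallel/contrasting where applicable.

The cadence pattern IAC–PAC–IAC–PAC is weak–strong twice, and phrases 3–4 restate phrases 1–2: a period heard twice, not a double period (which would end weakly at phrase 2).

repeated period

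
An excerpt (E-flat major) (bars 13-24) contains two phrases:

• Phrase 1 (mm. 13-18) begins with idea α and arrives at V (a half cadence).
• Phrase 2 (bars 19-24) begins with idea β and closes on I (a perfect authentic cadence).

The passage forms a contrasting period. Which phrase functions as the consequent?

The phrase ending with the weaker cadence (half cadence) is the antecedent; the one ending more conclusively (perfect authentic cadence) is the consequent. The consequent is phrase 2.

phrase 2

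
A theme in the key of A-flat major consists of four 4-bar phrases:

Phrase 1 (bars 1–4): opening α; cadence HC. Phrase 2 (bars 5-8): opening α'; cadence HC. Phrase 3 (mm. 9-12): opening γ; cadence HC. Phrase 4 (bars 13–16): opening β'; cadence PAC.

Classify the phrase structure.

Four phrases in two halves: the first half (mm. 1-8) ends with a half cadence, the second (mm. 9–16) with a perfect authentic cadence — a large antecedent–consequent pair, i.e. a double period.
Phrase 3 begins with different material from phrase 1, making it contrasting.

contrasting double period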